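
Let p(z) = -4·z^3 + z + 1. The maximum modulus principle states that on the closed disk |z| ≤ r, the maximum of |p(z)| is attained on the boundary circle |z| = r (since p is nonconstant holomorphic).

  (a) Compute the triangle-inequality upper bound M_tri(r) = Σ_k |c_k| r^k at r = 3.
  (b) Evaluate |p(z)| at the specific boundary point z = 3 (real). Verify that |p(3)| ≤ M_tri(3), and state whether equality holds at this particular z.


Coefficients: c_0 = 1, c_1 = 1, c_2 = 0, c_3 = -4. Radius r = 3.
Part (a). Triangle bound: M_tri(r) = Σ_k |c_k| r^k
  = |1|·3^0 + |1|·3^1 + |0|·3^2 + |-4|·3^3
  = 1 + 3 + 0 + 108 = 112.
This bounds M(r) := max_{|z|=r} |p(z)| from above; equality holds iff all terms c_k z^k can be made to align in phase at a single z on |z|=r.
Part (b). At z = 3 (real, on the circle |z| = r):
  p(3) = (1)·3^0 + (1)·3^1 + (0)·3^2 + (-4)·3^3 = -104.
  |p(3)| = 104.
Check: |p(3)| = 104 ≤ 112 = M_tri(3). ✓ Equality does not hold at z = 3 (the coefficients have mixed signs, so the terms do not all align in phase there).

M_tri(3) = 112; |p(3)| = 104; equality at z=3: no.


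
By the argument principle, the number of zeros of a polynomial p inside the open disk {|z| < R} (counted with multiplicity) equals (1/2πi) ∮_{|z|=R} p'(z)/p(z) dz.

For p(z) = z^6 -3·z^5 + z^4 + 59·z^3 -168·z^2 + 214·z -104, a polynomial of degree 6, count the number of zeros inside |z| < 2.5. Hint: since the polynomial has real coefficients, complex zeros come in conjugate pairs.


The zeros of p are: (1 + 1i), (1 - 1i), (2 + 3i), (2 - 3i), -4, 1.
Their magnitudes are: 1.414, 1.414, 3.606, 3.606, 4, 1.
Zeros with |z| < R = 2.5: (1 + 1i), (1 - 1i), 1.
Count = 3.
By the argument principle, (1/2πi) ∮_{|z|=R} p'(z)/p(z) dz equals exactly this count.

Number of zeros inside |z| < 2.5: 3.


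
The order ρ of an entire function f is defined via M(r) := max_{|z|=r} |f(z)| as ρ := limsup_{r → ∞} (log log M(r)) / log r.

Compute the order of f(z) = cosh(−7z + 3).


cosh(w) is a linear combination of e^{iw} and e^{−iw} (or e^w, e^{−w} in the hyperbolic case), so |cosh(w)| ≤ e^{|w|}. With w = −7z + 3, |w| ≤ 7|z| + 3 = 7r + 3 on |z| = r, giving M(r) ≤ e^{7r + 3}, so ρ ≤ 1. On a suitable ray (z = it for sin/cos; z = t for sinh/cosh, t real → ∞), |cosh(−7z + 3)| grows like e^{7|t|}/2, so ρ ≥ 1. Hence ρ = 1.
Therefore ρ = 1.

Order ρ = 1.


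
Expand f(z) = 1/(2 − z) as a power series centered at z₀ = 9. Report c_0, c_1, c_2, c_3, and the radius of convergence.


Let w = z − z₀, so z = z₀ + w.
Then 2 − z = 2 − (z₀ + w) = (2 − z₀) − w = -7 − w.
f(z) = 1/(-7 − w) = (1/(-7)) · 1/(1 − w/(-7)) = Σ_{n≥0} w^n / (-7)^(n+1).
So c_n = 1/(-7)^(n+1):
  c_0 = 1/(-7)^1 = -1/7.
  c_1 = 1/(-7)^2 = 1/49.
  c_2 = 1/(-7)^3 = -1/343.
  c_3 = 1/(-7)^4 = 1/2401.
The series is valid for |w/d| < 1, i.e. |z − z₀| < |d|.
Radius of convergence: R = |2 − z₀| = |-7| = 7 (distance from z₀ to the singularity z = 2).

c_0 = -1/7, c_1 = 1/49, c_2 = -1/343, c_3 = 1/2401; R = 7.


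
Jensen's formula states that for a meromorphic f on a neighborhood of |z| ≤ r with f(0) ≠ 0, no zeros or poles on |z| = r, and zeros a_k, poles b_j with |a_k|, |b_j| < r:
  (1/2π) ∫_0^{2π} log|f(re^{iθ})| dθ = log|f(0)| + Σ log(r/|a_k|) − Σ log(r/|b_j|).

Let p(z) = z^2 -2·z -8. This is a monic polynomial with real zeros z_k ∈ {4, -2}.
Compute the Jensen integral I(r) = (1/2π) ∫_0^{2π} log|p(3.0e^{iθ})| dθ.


Zeros: -2, 4; r = 3.0.
Inside |z| < r: -2. Outside (|z| ≥ r): 4.
p(0) = -8, so log|p(0)| = log(8) = 2.0794.
Apply Jensen: I(r) = log|p(0)| + Σ_k log(r/|z_k|), summed over zeros inside |z| < r.
  log(r/|z_k|) for z_k = -2: log(3.0/2) = 0.4055
  Outside zeros (4) contribute nothing to the Jensen sum.
Sum over inside zeros: 0.4055.
I(r) = log|p(0)| + (inside sum) = 2.0794 + 0.4055 = 2.4849.
Note: since some zeros are outside |z| ≤ r, the simplified n·log(r) form does NOT apply — only the inside zeros contribute.

I(r) ≈ 2.4849.


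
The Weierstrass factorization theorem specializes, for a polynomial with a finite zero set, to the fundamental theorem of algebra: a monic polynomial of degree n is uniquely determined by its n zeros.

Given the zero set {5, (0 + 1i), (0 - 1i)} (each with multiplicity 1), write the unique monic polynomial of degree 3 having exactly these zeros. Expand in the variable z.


The polynomial is p(z) = ∏_{α ∈ S} (z − α), where S = {5, (0 + 1i), (0 - 1i)}.
Expanding the product yields: p(z) = z^3 -5·z^2 + z -5.
Note conjugate pairs combine to real quadratics: (z − (0+1i))(z − (0−1i)) = z² + 1.
The resulting polynomial has degree 3 and real coefficients as required.

p(z) = z^3 -5·z^2 + z -5.


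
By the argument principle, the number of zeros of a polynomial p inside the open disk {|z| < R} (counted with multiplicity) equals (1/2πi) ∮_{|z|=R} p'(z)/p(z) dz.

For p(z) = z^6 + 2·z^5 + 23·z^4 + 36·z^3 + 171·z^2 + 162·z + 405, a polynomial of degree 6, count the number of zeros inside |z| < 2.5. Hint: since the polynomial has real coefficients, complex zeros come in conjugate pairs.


The zeros of p are: (0 + 3i), (0 - 3i), (0 + 3i), (0 - 3i), (-1 + 2i), (-1 - 2i).
Their magnitudes are: 3, 3, 3, 3, 2.236, 2.236.
Zeros with |z| < R = 2.5: (-1 + 2i), (-1 - 2i).
Count = 2.
By the argument principle, (1/2πi) ∮_{|z|=R} p'(z)/p(z) dz equals exactly this count.

Number of zeros inside |z| < 2.5: 2.


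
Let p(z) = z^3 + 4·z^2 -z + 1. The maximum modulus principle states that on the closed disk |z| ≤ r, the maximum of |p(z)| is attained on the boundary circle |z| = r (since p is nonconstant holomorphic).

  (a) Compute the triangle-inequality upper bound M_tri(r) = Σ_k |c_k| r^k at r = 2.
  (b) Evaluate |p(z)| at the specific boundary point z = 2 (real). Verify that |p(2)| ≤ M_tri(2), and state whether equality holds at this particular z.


Coefficients: c_0 = 1, c_1 = -1, c_2 = 4, c_3 = 1. Radius r = 2.
Part (a). Triangle bound: M_tri(r) = Σ_k |c_k| r^k
  = |1|·2^0 + |-1|·2^1 + |4|·2^2 + |1|·2^3
  = 1 + 2 + 16 + 8 = 27.
This bounds M(r) := max_{|z|=r} |p(z)| from above; equality holds iff all terms c_k z^k can be made to align in phase at a single z on |z|=r.
Part (b). At z = 2 (real, on the circle |z| = r):
  p(2) = (1)·2^0 + (-1)·2^1 + (4)·2^2 + (1)·2^3 = 23.
  |p(2)| = 23.
Check: |p(2)| = 23 ≤ 27 = M_tri(2). ✓ Equality does not hold at z = 2 (the coefficients have mixed signs, so the terms do not all align in phase there).

M_tri(2) = 27; |p(2)| = 23; equality at z=2: no.


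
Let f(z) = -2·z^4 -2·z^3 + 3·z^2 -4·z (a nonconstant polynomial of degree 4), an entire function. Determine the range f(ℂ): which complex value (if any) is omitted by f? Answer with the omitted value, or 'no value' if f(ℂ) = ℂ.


Little Picard bounds the complement of f(ℂ) to at most one point.
For every w ∈ ℂ, the equation p(z) − w = 0 is a nonconstant polynomial in z and hence has at least one root by the fundamental theorem of algebra. So p is surjective onto ℂ, omitting no value.

Omitted value: no value.


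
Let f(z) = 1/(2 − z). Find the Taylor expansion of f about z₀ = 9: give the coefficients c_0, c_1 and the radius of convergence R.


Let w = z − z₀, so z = z₀ + w.
Then 2 − z = 2 − (z₀ + w) = (2 − z₀) − w = -7 − w.
f(z) = 1/(-7 − w) = (1/(-7)) · 1/(1 − w/(-7)) = Σ_{n≥0} w^n / (-7)^(n+1).
So c_n = 1/(-7)^(n+1):
  c_0 = 1/(-7)^1 = -1/7.
  c_1 = 1/(-7)^2 = 1/49.
The series is valid for |w/d| < 1, i.e. |z − z₀| < |d|.
Radius of convergence: R = |2 − z₀| = |-7| = 7 (distance from z₀ to the singularity z = 2).

c_0 = -1/7, c_1 = 1/49; R = 7.


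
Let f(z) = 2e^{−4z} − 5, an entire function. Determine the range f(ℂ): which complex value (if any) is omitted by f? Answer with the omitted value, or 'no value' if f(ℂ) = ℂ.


Little Picard bounds the complement of f(ℂ) to at most one point.
e^{−4z} is never zero on ℂ, so 2·e^{−4z} takes every value in ℂ ∖ {0}. Adding -5 shifts the range to ℂ ∖ {-5}. Thus f omits exactly the value -5.

Omitted value: -5.


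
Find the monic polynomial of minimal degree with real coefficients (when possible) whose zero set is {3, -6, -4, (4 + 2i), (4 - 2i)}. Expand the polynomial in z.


The polynomial is p(z) = ∏_{α ∈ S} (z − α), where S = {3, -6, -4, (4 + 2i), (4 - 2i)}.
Expanding the product yields: p(z) = z^5 -z^4 -42·z^3 + 116·z^2 + 456·z -1440.
Note conjugate pairs combine to real quadratics: (z − (4+2i))(z − (4−2i)) = z² − 8z + 20.
The resulting polynomial has degree 5 and real coefficients as required.

p(z) = z^5 -z^4 -42·z^3 + 116·z^2 + 456·z -1440.


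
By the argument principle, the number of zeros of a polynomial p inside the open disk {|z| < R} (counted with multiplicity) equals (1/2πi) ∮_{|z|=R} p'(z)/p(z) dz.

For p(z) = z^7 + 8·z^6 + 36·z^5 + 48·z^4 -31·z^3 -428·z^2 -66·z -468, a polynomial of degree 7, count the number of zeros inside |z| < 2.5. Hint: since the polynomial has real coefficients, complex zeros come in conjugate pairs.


The zeros of p are: 2, (-3 + 3i), (-3 - 3i), (0 + 1i), (0 - 1i), (-2 + 3i), (-2 - 3i).
Their magnitudes are: 2, 4.243, 4.243, 1, 1, 3.606, 3.606.
Zeros with |z| < R = 2.5: 2, (0 + 1i), (0 - 1i).
Count = 3.
By the argument principle, (1/2πi) ∮_{|z|=R} p'(z)/p(z) dz equals exactly this count.

Number of zeros inside |z| < 2.5: 3.


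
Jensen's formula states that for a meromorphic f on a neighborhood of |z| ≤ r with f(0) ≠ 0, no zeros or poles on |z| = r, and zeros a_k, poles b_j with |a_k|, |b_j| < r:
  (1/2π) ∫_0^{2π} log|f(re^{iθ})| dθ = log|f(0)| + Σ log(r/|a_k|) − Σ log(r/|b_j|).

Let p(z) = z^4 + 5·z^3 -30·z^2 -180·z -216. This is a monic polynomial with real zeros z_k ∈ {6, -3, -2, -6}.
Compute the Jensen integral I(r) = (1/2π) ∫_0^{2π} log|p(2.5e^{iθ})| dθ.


Zeros: -6, -3, -2, 6; r = 2.5.
Inside |z| < r: -2. Outside (|z| ≥ r): -6, -3, 6.
p(0) = -216, so log|p(0)| = log(216) = 5.3753.
Apply Jensen: I(r) = log|p(0)| + Σ_k log(r/|z_k|), summed over zeros inside |z| < r.
  log(r/|z_k|) for z_k = -2: log(2.5/2) = 0.2231
  Outside zeros (-6, -3, 6) contribute nothing to the Jensen sum.
Sum over inside zeros: 0.2231.
I(r) = log|p(0)| + (inside sum) = 5.3753 + 0.2231 = 5.5984.
Note: since some zeros are outside |z| ≤ r, the simplified n·log(r) form does NOT apply — only the inside zeros contribute.

I(r) ≈ 5.5984.


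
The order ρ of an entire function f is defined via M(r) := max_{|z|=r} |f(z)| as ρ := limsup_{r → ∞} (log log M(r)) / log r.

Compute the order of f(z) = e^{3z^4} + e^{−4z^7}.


Each summand is entire of order 4 and 7 respectively (as in the single-exponential case). The order of a sum is at most the max of the orders, so ρ ≤ 7. For the lower bound: on |z|=r choose arg z so that -4z^7 is real positive; then |e^{-4z^7}| = e^{4r^7} while |e^{3z^4}| ≤ e^{3r^4} = o(e^{4r^7}). So |f| ≥ e^{4r^7}(1 − o(1)) and ρ ≥ 7. Hence ρ = max(4, 7) = 7.
Therefore ρ = 7.

Order ρ = 7.


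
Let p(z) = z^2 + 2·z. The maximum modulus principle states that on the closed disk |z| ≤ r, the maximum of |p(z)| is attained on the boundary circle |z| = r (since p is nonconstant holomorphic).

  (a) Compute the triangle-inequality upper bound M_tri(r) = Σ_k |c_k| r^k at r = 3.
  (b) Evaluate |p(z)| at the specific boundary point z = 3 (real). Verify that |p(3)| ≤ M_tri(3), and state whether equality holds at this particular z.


Coefficients: c_0 = 0, c_1 = 2, c_2 = 1. Radius r = 3.
Part (a). Triangle bound: M_tri(r) = Σ_k |c_k| r^k
  = |0|·3^0 + |2|·3^1 + |1|·3^2
  = 0 + 6 + 9 = 15.
This bounds M(r) := max_{|z|=r} |p(z)| from above; equality holds iff all terms c_k z^k can be made to align in phase at a single z on |z|=r.
Part (b). At z = 3 (real, on the circle |z| = r):
  p(3) = (0)·3^0 + (2)·3^1 + (1)·3^2 = 15.
  |p(3)| = 15.
Since all nonzero coefficients share the same sign, |p(3)| = 15 = M_tri(3); the triangle bound is attained at z = 3, so in fact M(r) = 15.

M_tri(3) = 15; |p(3)| = 15; equality at z=3: yes.


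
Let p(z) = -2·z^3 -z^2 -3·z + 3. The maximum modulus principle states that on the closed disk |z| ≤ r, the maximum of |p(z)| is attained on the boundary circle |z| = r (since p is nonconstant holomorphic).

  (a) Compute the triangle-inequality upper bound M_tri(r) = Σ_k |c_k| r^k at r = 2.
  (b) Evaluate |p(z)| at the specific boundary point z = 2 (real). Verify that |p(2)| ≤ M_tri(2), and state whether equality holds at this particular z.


Coefficients: c_0 = 3, c_1 = -3, c_2 = -1, c_3 = -2. Radius r = 2.
Part (a). Triangle bound: M_tri(r) = Σ_k |c_k| r^k
  = |3|·2^0 + |-3|·2^1 + |-1|·2^2 + |-2|·2^3
  = 3 + 6 + 4 + 16 = 29.
This bounds M(r) := max_{|z|=r} |p(z)| from above; equality holds iff all terms c_k z^k can be made to align in phase at a single z on |z|=r.
Part (b). At z = 2 (real, on the circle |z| = r):
  p(2) = (3)·2^0 + (-3)·2^1 + (-1)·2^2 + (-2)·2^3 = -23.
  |p(2)| = 23.
Check: |p(2)| = 23 ≤ 29 = M_tri(2). ✓ Equality does not hold at z = 2 (the coefficients have mixed signs, so the terms do not all align in phase there).

M_tri(2) = 29; |p(2)| = 23; equality at z=2: no.


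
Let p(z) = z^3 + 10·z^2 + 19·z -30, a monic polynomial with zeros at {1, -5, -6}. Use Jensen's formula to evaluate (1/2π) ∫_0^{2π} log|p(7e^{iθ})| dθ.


Zeros: -6, -5, 1; r = 7.
Inside |z| < r: -6, -5, 1. Outside (|z| ≥ r): ∅.
p(0) = -30, so log|p(0)| = log(30) = 3.4012.
Apply Jensen: I(r) = log|p(0)| + Σ_k log(r/|z_k|), summed over zeros inside |z| < r.
  log(r/|z_k|) for z_k = 1: log(7/1) = 1.9459
  log(r/|z_k|) for z_k = -5: log(7/5) = 0.3365
  log(r/|z_k|) for z_k = -6: log(7/6) = 0.1542
Sum over inside zeros: 2.4365.
I(r) = log|p(0)| + (inside sum) = 3.4012 + 2.4365 = 5.8377.
Closed form (all zeros inside, monic): I(r) = n·log(r) = 3·log(7) = 5.8377. ✓

I(r) ≈ 5.8377.


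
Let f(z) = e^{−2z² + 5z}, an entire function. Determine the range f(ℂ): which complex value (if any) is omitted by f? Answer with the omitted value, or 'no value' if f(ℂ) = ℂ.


Little Picard bounds the complement of f(ℂ) to at most one point.
The exponent g(z) = −2z² + 5z is a nonconstant polynomial, hence surjective onto ℂ. So e^{g(z)} takes every value in {e^w : w ∈ ℂ} = ℂ ∖ {0}. Adding 0 shifts the range to ℂ ∖ {0}. f omits exactly 0.

Omitted value: 0.


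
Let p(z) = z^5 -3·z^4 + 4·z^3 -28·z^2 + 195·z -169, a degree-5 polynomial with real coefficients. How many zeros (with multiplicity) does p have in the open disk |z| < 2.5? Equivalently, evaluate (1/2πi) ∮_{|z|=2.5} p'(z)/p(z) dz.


The zeros of p are: (-2 + 3i), (-2 - 3i), 1, (3 + 2i), (3 - 2i).
Their magnitudes are: 3.606, 3.606, 1, 3.606, 3.606.
Zeros with |z| < R = 2.5: 1.
Count = 1.
By the argument principle, (1/2πi) ∮_{|z|=R} p'(z)/p(z) dz equals exactly this count.

Number of zeros inside |z| < 2.5: 1.


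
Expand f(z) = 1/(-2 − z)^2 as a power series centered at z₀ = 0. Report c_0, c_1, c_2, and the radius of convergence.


Let w = z − z₀, so z = z₀ + w.
Then -2 − z = -2 − (z₀ + w) = (-2 − z₀) − w = -2 − w.
f(z) = 1/(-2 − w)^2 = (1/(-2)^2) · (1 − w/(-2))^{−2}.
By the binomial series (1−u)^{−2} = Σ_{n≥0} C(n+1, 1) u^n for |u|<1, with u = w/(-2):
  c_n = C(n+1, 1) / (-2)^(n+2).
  c_0 = 1/(-2)^2 = 1/4.
  c_1 = 2/(-2)^3 = -1/4.
  c_2 = 3/(-2)^4 = 3/16.
The series is valid for |w/d| < 1, i.e. |z − z₀| < |d|.
Radius of convergence: R = |-2 − z₀| = |-2| = 2 (distance from z₀ to the singularity z = -2).

c_0 = 1/4, c_1 = -1/4, c_2 = 3/16; R = 2.


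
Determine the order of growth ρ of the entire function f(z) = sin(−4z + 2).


sin(w) is a linear combination of e^{iw} and e^{−iw} (or e^w, e^{−w} in the hyperbolic case), so |sin(w)| ≤ e^{|w|}. With w = −4z + 2, |w| ≤ 4|z| + 2 = 4r + 2 on |z| = r, giving M(r) ≤ e^{4r + 2}, so ρ ≤ 1. On a suitable ray (z = it for sin/cos; z = t for sinh/cosh, t real → ∞), |sin(−4z + 2)| grows like e^{4|t|}/2, so ρ ≥ 1. Hence ρ = 1.
Therefore ρ = 1.

Order ρ = 1.


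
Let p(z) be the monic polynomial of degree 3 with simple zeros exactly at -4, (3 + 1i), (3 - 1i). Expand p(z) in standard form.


The polynomial is p(z) = ∏_{α ∈ S} (z − α), where S = {-4, (3 + 1i), (3 - 1i)}.
Expanding the product yields: p(z) = z^3 -2·z^2 -14·z + 40.
Note conjugate pairs combine to real quadratics: (z − (3+1i))(z − (3−1i)) = z² − 6z + 10.
The resulting polynomial has degree 3 and real coefficients as required.

p(z) = z^3 -2·z^2 -14·z + 40.


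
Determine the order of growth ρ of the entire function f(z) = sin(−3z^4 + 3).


Write sin(w) = (e^{iw} ± e^{−iw})/(2 or 2i), so |sin(w)| ≤ e^{|w|}. With w = −3z^4 + 3, |w| ≤ 3r^4 + 3 on |z|=r, giving M(r) ≤ e^{3r^4 + 3} and ρ ≤ 4. For the lower bound, choose z on |z|=r with -3z^4 purely imaginary of modulus 3r^4; then |sin(−3z^4 + 3)| grows like e^{3r^4}/2, so ρ ≥ 4. Hence ρ = 4.
Therefore ρ = 4.

Order ρ = 4.


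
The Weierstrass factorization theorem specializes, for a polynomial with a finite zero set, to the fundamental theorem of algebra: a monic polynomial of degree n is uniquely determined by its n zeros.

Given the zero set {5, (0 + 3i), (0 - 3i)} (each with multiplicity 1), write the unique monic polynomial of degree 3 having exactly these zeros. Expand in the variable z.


The polynomial is p(z) = ∏_{α ∈ S} (z − α), where S = {5, (0 + 3i), (0 - 3i)}.
Expanding the product yields: p(z) = z^3 -5·z^2 + 9·z -45.
Note conjugate pairs combine to real quadratics: (z − (0+3i))(z − (0−3i)) = z² + 9.
The resulting polynomial has degree 3 and real coefficients as required.

p(z) = z^3 -5·z^2 + 9·z -45.


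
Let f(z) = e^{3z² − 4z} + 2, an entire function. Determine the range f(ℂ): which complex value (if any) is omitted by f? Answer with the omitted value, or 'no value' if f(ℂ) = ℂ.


Little Picard bounds the complement of f(ℂ) to at most one point.
The exponent g(z) = 3z² − 4z is a nonconstant polynomial, hence surjective onto ℂ. So e^{g(z)} takes every value in {e^w : w ∈ ℂ} = ℂ ∖ {0}. Adding 2 shifts the range to ℂ ∖ {2}. f omits exactly 2.

Omitted value: 2.


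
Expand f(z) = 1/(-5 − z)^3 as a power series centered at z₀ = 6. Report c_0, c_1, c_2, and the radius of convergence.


Let w = z − z₀, so z = z₀ + w.
Then -5 − z = -5 − (z₀ + w) = (-5 − z₀) − w = -11 − w.
f(z) = 1/(-11 − w)^3 = (1/(-11)^3) · (1 − w/(-11))^{−3}.
By the binomial series (1−u)^{−3} = Σ_{n≥0} C(n+2, 2) u^n for |u|<1, with u = w/(-11):
  c_n = C(n+2, 2) / (-11)^(n+3).
  c_0 = 1/(-11)^3 = -1/1331.
  c_1 = 3/(-11)^4 = 3/14641.
  c_2 = 6/(-11)^5 = -6/161051.
The series is valid for |w/d| < 1, i.e. |z − z₀| < |d|.
Radius of convergence: R = |-5 − z₀| = |-11| = 11 (distance from z₀ to the singularity z = -5).

c_0 = -1/1331, c_1 = 3/14641, c_2 = -6/161051; R = 11.


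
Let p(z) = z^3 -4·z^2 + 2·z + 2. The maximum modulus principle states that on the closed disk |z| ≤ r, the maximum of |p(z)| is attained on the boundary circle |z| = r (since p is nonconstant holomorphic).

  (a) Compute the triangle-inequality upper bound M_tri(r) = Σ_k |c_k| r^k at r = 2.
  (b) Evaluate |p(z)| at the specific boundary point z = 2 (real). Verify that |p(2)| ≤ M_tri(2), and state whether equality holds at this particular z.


Coefficients: c_0 = 2, c_1 = 2, c_2 = -4, c_3 = 1. Radius r = 2.
Part (a). Triangle bound: M_tri(r) = Σ_k |c_k| r^k
  = |2|·2^0 + |2|·2^1 + |-4|·2^2 + |1|·2^3
  = 2 + 4 + 16 + 8 = 30.
This bounds M(r) := max_{|z|=r} |p(z)| from above; equality holds iff all terms c_k z^k can be made to align in phase at a single z on |z|=r.
Part (b). At z = 2 (real, on the circle |z| = r):
  p(2) = (2)·2^0 + (2)·2^1 + (-4)·2^2 + (1)·2^3 = -2.
  |p(2)| = 2.
Check: |p(2)| = 2 ≤ 30 = M_tri(2). ✓ Equality does not hold at z = 2 (the coefficients have mixed signs, so the terms do not all align in phase there).

M_tri(2) = 30; |p(2)| = 2; equality at z=2: no.


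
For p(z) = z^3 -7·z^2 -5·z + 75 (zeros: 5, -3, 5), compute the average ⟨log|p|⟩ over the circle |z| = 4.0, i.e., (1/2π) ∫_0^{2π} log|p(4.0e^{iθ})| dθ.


Zeros: -3, 5, 5; r = 4.0.
Inside |z| < r: -3. Outside (|z| ≥ r): 5, 5.
p(0) = 75, so log|p(0)| = log(75) = 4.3175.
Apply Jensen: I(r) = log|p(0)| + Σ_k log(r/|z_k|), summed over zeros inside |z| < r.
  log(r/|z_k|) for z_k = -3: log(4.0/3) = 0.2877
  Outside zeros (5, 5) contribute nothing to the Jensen sum.
Sum over inside zeros: 0.2877.
I(r) = log|p(0)| + (inside sum) = 4.3175 + 0.2877 = 4.6052.
Note: since some zeros are outside |z| ≤ r, the simplified n·log(r) form does NOT apply — only the inside zeros contribute.

I(r) ≈ 4.6052.


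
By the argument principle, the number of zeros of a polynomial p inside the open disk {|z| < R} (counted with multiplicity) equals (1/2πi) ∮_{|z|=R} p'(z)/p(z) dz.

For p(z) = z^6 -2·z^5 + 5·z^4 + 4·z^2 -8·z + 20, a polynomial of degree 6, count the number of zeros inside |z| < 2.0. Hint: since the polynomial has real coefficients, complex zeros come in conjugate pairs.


The zeros of p are: (1 + 2i), (1 - 2i), (1 + 1i), (1 - 1i), (-1 + 1i), (-1 - 1i).
Their magnitudes are: 2.236, 2.236, 1.414, 1.414, 1.414, 1.414.
Zeros with |z| < R = 2.0: (1 + 1i), (1 - 1i), (-1 + 1i), (-1 - 1i).
Count = 4.
By the argument principle, (1/2πi) ∮_{|z|=R} p'(z)/p(z) dz equals exactly this count.

Number of zeros inside |z| < 2.0: 4.


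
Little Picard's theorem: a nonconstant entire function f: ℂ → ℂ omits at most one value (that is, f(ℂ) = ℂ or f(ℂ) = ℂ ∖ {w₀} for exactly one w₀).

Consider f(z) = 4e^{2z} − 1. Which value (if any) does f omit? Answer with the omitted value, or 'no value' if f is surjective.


Little Picard bounds the complement of f(ℂ) to at most one point.
e^{2z} is never zero on ℂ, so 4·e^{2z} takes every value in ℂ ∖ {0}. Adding -1 shifts the range to ℂ ∖ {-1}. Thus f omits exactly the value -1.

Omitted value: -1.


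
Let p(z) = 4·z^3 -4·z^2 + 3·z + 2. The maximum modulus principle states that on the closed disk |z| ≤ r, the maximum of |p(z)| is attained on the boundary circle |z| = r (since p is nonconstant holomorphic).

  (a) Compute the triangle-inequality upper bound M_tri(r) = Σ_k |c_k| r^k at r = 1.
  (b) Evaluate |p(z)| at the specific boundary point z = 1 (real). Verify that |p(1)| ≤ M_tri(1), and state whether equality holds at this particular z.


Coefficients: c_0 = 2, c_1 = 3, c_2 = -4, c_3 = 4. Radius r = 1.
Part (a). Triangle bound: M_tri(r) = Σ_k |c_k| r^k
  = |2|·1^0 + |3|·1^1 + |-4|·1^2 + |4|·1^3
  = 2 + 3 + 4 + 4 = 13.
This bounds M(r) := max_{|z|=r} |p(z)| from above; equality holds iff all terms c_k z^k can be made to align in phase at a single z on |z|=r.
Part (b). At z = 1 (real, on the circle |z| = r):
  p(1) = (2)·1^0 + (3)·1^1 + (-4)·1^2 + (4)·1^3 = 5.
  |p(1)| = 5.
Check: |p(1)| = 5 ≤ 13 = M_tri(1). ✓ Equality does not hold at z = 1 (the coefficients have mixed signs, so the terms do not all align in phase there).

M_tri(1) = 13; |p(1)| = 5; equality at z=1: no.


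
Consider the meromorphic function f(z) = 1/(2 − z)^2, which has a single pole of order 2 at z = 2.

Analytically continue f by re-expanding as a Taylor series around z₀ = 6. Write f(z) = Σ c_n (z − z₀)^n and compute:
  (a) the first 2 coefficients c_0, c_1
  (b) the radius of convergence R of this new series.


Let w = z − z₀, so z = z₀ + w.
Then 2 − z = 2 − (z₀ + w) = (2 − z₀) − w = -4 − w.
f(z) = 1/(-4 − w)^2 = (1/(-4)^2) · (1 − w/(-4))^{−2}.
By the binomial series (1−u)^{−2} = Σ_{n≥0} C(n+1, 1) u^n for |u|<1, with u = w/(-4):
  c_n = C(n+1, 1) / (-4)^(n+2).
  c_0 = 1/(-4)^2 = 1/16.
  c_1 = 2/(-4)^3 = -1/32.
The series is valid for |w/d| < 1, i.e. |z − z₀| < |d|.
Radius of convergence: R = |2 − z₀| = |-4| = 4 (distance from z₀ to the singularity z = 2).

c_0 = 1/16, c_1 = -1/32; R = 4.


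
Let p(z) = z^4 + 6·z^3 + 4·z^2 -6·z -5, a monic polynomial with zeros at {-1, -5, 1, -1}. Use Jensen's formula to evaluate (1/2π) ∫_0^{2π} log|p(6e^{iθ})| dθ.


Zeros: -5, -1, -1, 1; r = 6.
Inside |z| < r: -5, -1, -1, 1. Outside (|z| ≥ r): ∅.
p(0) = -5, so log|p(0)| = log(5) = 1.6094.
Apply Jensen: I(r) = log|p(0)| + Σ_k log(r/|z_k|), summed over zeros inside |z| < r.
  log(r/|z_k|) for z_k = -1: log(6/1) = 1.7918
  log(r/|z_k|) for z_k = -5: log(6/5) = 0.1823
  log(r/|z_k|) for z_k = 1: log(6/1) = 1.7918
  log(r/|z_k|) for z_k = -1: log(6/1) = 1.7918
Sum over inside zeros: 5.5576.
I(r) = log|p(0)| + (inside sum) = 1.6094 + 5.5576 = 7.1670.
Closed form (all zeros inside, monic): I(r) = n·log(r) = 4·log(6) = 7.1670. ✓

I(r) ≈ 7.1670.


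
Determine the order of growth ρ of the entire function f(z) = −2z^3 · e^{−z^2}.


M(r) = max_{|z|=r} |-2|·|z|^3·|e^{−z^2}| = 2·r^3 · e^{1r^2} (the factors attain their maxima compatibly on |z|=r). Then log M(r) = log 2 + 3·log r + 1r^2, dominated by the last term, so log log M(r) ~ 2·log r. The polynomial factor -2z^3 contributes only a log r term and does not affect the order. ρ = 2.
Therefore ρ = 2.

Order ρ = 2.


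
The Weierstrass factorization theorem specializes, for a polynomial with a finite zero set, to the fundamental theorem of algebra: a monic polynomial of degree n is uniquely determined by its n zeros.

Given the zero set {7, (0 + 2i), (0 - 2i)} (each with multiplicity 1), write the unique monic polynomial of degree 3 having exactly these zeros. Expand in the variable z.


The polynomial is p(z) = ∏_{α ∈ S} (z − α), where S = {7, (0 + 2i), (0 - 2i)}.
Expanding the product yields: p(z) = z^3 -7·z^2 + 4·z -28.
Note conjugate pairs combine to real quadratics: (z − (0+2i))(z − (0−2i)) = z² + 4.
The resulting polynomial has degree 3 and real coefficients as required.

p(z) = z^3 -7·z^2 + 4·z -28.


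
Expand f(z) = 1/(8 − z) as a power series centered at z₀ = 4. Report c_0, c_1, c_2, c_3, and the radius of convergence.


Let w = z − z₀, so z = z₀ + w.
Then 8 − z = 8 − (z₀ + w) = (8 − z₀) − w = 4 − w.
f(z) = 1/(4 − w) = (1/(4)) · 1/(1 − w/(4)) = Σ_{n≥0} w^n / (4)^(n+1).
So c_n = 1/(4)^(n+1):
  c_0 = 1/(4)^1 = 1/4.
  c_1 = 1/(4)^2 = 1/16.
  c_2 = 1/(4)^3 = 1/64.
  c_3 = 1/(4)^4 = 1/256.
The series is valid for |w/d| < 1, i.e. |z − z₀| < |d|.
Radius of convergence: R = |8 − z₀| = |4| = 4 (distance from z₀ to the singularity z = 8).

c_0 = 1/4, c_1 = 1/16, c_2 = 1/64, c_3 = 1/256; R = 4.


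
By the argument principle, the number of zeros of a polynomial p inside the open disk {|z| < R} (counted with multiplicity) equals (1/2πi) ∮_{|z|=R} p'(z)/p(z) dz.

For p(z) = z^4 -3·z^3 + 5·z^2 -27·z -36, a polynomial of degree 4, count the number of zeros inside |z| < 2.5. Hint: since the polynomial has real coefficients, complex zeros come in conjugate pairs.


The zeros of p are: -1, (0 + 3i), (0 - 3i), 4.
Their magnitudes are: 1, 3, 3, 4.
Zeros with |z| < R = 2.5: -1.
Count = 1.
By the argument principle, (1/2πi) ∮_{|z|=R} p'(z)/p(z) dz equals exactly this count.

Number of zeros inside |z| < 2.5: 1.


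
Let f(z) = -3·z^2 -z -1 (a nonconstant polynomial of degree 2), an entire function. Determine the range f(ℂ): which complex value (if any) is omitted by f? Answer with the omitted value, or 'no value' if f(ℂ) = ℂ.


Little Picard bounds the complement of f(ℂ) to at most one point.
For every w ∈ ℂ, the equation p(z) − w = 0 is a nonconstant polynomial in z and hence has at least one root by the fundamental theorem of algebra. So p is surjective onto ℂ, omitting no value.

Omitted value: no value.


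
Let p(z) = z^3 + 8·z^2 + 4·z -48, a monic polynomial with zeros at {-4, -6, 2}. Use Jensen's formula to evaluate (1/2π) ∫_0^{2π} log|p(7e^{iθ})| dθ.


Zeros: -6, -4, 2; r = 7.
Inside |z| < r: -6, -4, 2. Outside (|z| ≥ r): ∅.
p(0) = -48, so log|p(0)| = log(48) = 3.8712.
Apply Jensen: I(r) = log|p(0)| + Σ_k log(r/|z_k|), summed over zeros inside |z| < r.
  log(r/|z_k|) for z_k = -4: log(7/4) = 0.5596
  log(r/|z_k|) for z_k = -6: log(7/6) = 0.1542
  log(r/|z_k|) for z_k = 2: log(7/2) = 1.2528
Sum over inside zeros: 1.9665.
I(r) = log|p(0)| + (inside sum) = 3.8712 + 1.9665 = 5.8377.
Closed form (all zeros inside, monic): I(r) = n·log(r) = 3·log(7) = 5.8377. ✓

I(r) ≈ 5.8377.


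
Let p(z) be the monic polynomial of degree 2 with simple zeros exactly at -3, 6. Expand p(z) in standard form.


The polynomial is p(z) = ∏_{α ∈ S} (z − α), where S = {-3, 6}.
Expanding the product yields: p(z) = z^2 -3·z -18.
The resulting polynomial has degree 2 and real coefficients as required.

p(z) = z^2 -3·z -18.


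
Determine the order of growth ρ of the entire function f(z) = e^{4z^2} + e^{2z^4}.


Each summand is entire of order 2 and 4 respectively (as in the single-exponential case). The order of a sum is at most the max of the orders, so ρ ≤ 4. For the lower bound: on |z|=r choose arg z so that 2z^4 is real positive; then |e^{2z^4}| = e^{2r^4} while |e^{4z^2}| ≤ e^{4r^2} = o(e^{2r^4}). So |f| ≥ e^{2r^4}(1 − o(1)) and ρ ≥ 4. Hence ρ = max(2, 4) = 4.
Therefore ρ = 4.

Order ρ = 4.


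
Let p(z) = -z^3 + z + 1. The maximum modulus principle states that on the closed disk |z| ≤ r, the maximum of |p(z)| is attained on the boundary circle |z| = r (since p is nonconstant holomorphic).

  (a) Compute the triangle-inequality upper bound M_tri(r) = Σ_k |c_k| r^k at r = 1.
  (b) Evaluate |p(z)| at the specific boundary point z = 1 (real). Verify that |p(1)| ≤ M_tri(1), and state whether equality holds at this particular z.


Coefficients: c_0 = 1, c_1 = 1, c_2 = 0, c_3 = -1. Radius r = 1.
Part (a). Triangle bound: M_tri(r) = Σ_k |c_k| r^k
  = |1|·1^0 + |1|·1^1 + |0|·1^2 + |-1|·1^3
  = 1 + 1 + 0 + 1 = 3.
This bounds M(r) := max_{|z|=r} |p(z)| from above; equality holds iff all terms c_k z^k can be made to align in phase at a single z on |z|=r.
Part (b). At z = 1 (real, on the circle |z| = r):
  p(1) = (1)·1^0 + (1)·1^1 + (0)·1^2 + (-1)·1^3 = 1.
  |p(1)| = 1.
Check: |p(1)| = 1 ≤ 3 = M_tri(1). ✓ Equality does not hold at z = 1 (the coefficients have mixed signs, so the terms do not all align in phase there).

M_tri(1) = 3; |p(1)| = 1; equality at z=1: no.


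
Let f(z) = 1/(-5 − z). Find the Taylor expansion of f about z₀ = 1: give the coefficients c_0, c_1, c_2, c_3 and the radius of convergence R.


Let w = z − z₀, so z = z₀ + w.
Then -5 − z = -5 − (z₀ + w) = (-5 − z₀) − w = -6 − w.
f(z) = 1/(-6 − w) = (1/(-6)) · 1/(1 − w/(-6)) = Σ_{n≥0} w^n / (-6)^(n+1).
So c_n = 1/(-6)^(n+1):
  c_0 = 1/(-6)^1 = -1/6.
  c_1 = 1/(-6)^2 = 1/36.
  c_2 = 1/(-6)^3 = -1/216.
  c_3 = 1/(-6)^4 = 1/1296.
The series is valid for |w/d| < 1, i.e. |z − z₀| < |d|.
Radius of convergence: R = |-5 − z₀| = |-6| = 6 (distance from z₀ to the singularity z = -5).

c_0 = -1/6, c_1 = 1/36, c_2 = -1/216, c_3 = 1/1296; R = 6.


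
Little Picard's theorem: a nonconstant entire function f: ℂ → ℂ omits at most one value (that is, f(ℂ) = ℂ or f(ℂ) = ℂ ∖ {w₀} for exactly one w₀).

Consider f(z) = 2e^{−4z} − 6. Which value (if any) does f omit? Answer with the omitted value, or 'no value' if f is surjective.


Little Picard bounds the complement of f(ℂ) to at most one point.
e^{−4z} is never zero on ℂ, so 2·e^{−4z} takes every value in ℂ ∖ {0}. Adding -6 shifts the range to ℂ ∖ {-6}. Thus f omits exactly the value -6.

Omitted value: -6.


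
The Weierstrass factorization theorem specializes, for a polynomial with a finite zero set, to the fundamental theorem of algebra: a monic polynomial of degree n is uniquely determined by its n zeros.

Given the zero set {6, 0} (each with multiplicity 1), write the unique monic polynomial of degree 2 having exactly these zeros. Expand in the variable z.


The polynomial is p(z) = ∏_{α ∈ S} (z − α), where S = {6, 0}.
Expanding the product yields: p(z) = z^2 -6·z.
The resulting polynomial has degree 2 and real coefficients as required.

p(z) = z^2 -6·z.


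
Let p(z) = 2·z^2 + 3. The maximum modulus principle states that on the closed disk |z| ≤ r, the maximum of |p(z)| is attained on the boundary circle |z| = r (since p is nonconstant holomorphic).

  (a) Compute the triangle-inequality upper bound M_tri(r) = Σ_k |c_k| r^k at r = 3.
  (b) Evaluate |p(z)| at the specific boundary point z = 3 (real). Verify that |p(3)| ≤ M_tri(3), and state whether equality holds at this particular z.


Coefficients: c_0 = 3, c_1 = 0, c_2 = 2. Radius r = 3.
Part (a). Triangle bound: M_tri(r) = Σ_k |c_k| r^k
  = |3|·3^0 + |0|·3^1 + |2|·3^2
  = 3 + 0 + 18 = 21.
This bounds M(r) := max_{|z|=r} |p(z)| from above; equality holds iff all terms c_k z^k can be made to align in phase at a single z on |z|=r.
Part (b). At z = 3 (real, on the circle |z| = r):
  p(3) = (3)·3^0 + (0)·3^1 + (2)·3^2 = 21.
  |p(3)| = 21.
Since all nonzero coefficients share the same sign, |p(3)| = 21 = M_tri(3); the triangle bound is attained at z = 3, so in fact M(r) = 21.

M_tri(3) = 21; |p(3)| = 21; equality at z=3: yes.


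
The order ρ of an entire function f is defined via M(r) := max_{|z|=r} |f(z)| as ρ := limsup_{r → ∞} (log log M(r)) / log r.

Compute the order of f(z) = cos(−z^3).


Write cos(w) = (e^{iw} ± e^{−iw})/(2 or 2i), so |cos(w)| ≤ e^{|w|}. With w = −z^3, |w| ≤ 1r^3 + 0 on |z|=r, giving M(r) ≤ e^{1r^3 + 0} and ρ ≤ 3. For the lower bound, choose z on |z|=r with -1z^3 purely imaginary of modulus 1r^3; then |cos(−z^3)| grows like e^{1r^3}/2, so ρ ≥ 3. Hence ρ = 3.
Therefore ρ = 3.

Order ρ = 3.


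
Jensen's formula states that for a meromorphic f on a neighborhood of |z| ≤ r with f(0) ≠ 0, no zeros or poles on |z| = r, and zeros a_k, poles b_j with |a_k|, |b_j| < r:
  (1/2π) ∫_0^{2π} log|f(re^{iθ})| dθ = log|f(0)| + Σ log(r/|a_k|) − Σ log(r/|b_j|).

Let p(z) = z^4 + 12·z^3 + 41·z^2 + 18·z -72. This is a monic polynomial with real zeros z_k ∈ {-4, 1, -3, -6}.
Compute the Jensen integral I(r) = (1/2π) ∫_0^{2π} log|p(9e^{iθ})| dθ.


Zeros: -6, -4, -3, 1; r = 9.
Inside |z| < r: -6, -4, -3, 1. Outside (|z| ≥ r): ∅.
p(0) = -72, so log|p(0)| = log(72) = 4.2767.
Apply Jensen: I(r) = log|p(0)| + Σ_k log(r/|z_k|), summed over zeros inside |z| < r.
  log(r/|z_k|) for z_k = -4: log(9/4) = 0.8109
  log(r/|z_k|) for z_k = 1: log(9/1) = 2.1972
  log(r/|z_k|) for z_k = -3: log(9/3) = 1.0986
  log(r/|z_k|) for z_k = -6: log(9/6) = 0.4055
Sum over inside zeros: 4.5122.
I(r) = log|p(0)| + (inside sum) = 4.2767 + 4.5122 = 8.7889.
Closed form (all zeros inside, monic): I(r) = n·log(r) = 4·log(9) = 8.7889. ✓

I(r) ≈ 8.7889.


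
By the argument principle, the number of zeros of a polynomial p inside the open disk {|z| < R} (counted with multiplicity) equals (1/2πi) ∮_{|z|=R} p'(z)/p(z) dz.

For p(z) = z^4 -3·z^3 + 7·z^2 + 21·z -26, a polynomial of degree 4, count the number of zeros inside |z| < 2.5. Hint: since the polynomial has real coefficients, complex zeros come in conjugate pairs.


The zeros of p are: (2 + 3i), (2 - 3i), -2, 1.
Their magnitudes are: 3.606, 3.606, 2, 1.
Zeros with |z| < R = 2.5: -2, 1.
Count = 2.
By the argument principle, (1/2πi) ∮_{|z|=R} p'(z)/p(z) dz equals exactly this count.

Number of zeros inside |z| < 2.5: 2.


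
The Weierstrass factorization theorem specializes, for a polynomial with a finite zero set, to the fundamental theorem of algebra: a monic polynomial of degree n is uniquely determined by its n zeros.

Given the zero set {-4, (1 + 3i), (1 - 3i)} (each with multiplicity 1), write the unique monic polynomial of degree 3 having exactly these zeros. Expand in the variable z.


The polynomial is p(z) = ∏_{α ∈ S} (z − α), where S = {-4, (1 + 3i), (1 - 3i)}.
Expanding the product yields: p(z) = z^3 + 2·z^2 + 2·z + 40.
Note conjugate pairs combine to real quadratics: (z − (1+3i))(z − (1−3i)) = z² − 2z + 10.
The resulting polynomial has degree 3 and real coefficients as required.

p(z) = z^3 + 2·z^2 + 2·z + 40.


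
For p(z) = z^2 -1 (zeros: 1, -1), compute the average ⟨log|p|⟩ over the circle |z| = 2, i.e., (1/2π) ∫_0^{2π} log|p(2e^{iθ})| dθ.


Zeros: -1, 1; r = 2.
Inside |z| < r: -1, 1. Outside (|z| ≥ r): ∅.
p(0) = -1, so log|p(0)| = log(1) = 0.0000.
Apply Jensen: I(r) = log|p(0)| + Σ_k log(r/|z_k|), summed over zeros inside |z| < r.
  log(r/|z_k|) for z_k = 1: log(2/1) = 0.6931
  log(r/|z_k|) for z_k = -1: log(2/1) = 0.6931
Sum over inside zeros: 1.3863.
I(r) = log|p(0)| + (inside sum) = 0.0000 + 1.3863 = 1.3863.
Closed form (all zeros inside, monic): I(r) = n·log(r) = 2·log(2) = 1.3863. ✓

I(r) ≈ 1.3863.


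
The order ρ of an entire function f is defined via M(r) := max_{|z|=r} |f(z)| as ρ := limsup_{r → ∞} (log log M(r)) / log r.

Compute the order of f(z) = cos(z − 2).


cos(w) is a linear combination of e^{iw} and e^{−iw} (or e^w, e^{−w} in the hyperbolic case), so |cos(w)| ≤ e^{|w|}. With w = z − 2, |w| ≤ 1|z| + 2 = 1r + 2 on |z| = r, giving M(r) ≤ e^{1r + 2}, so ρ ≤ 1. On a suitable ray (z = it for sin/cos; z = t for sinh/cosh, t real → ∞), |cos(z − 2)| grows like e^{1|t|}/2, so ρ ≥ 1. Hence ρ = 1.
Therefore ρ = 1.

Order ρ = 1.


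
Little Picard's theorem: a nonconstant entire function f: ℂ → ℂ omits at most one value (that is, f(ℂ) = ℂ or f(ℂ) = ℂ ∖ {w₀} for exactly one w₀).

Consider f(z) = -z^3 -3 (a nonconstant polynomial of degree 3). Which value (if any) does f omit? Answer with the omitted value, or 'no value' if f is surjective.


Little Picard bounds the complement of f(ℂ) to at most one point.
For every w ∈ ℂ, the equation p(z) − w = 0 is a nonconstant polynomial in z and hence has at least one root by the fundamental theorem of algebra. So p is surjective onto ℂ, omitting no value.

Omitted value: no value.


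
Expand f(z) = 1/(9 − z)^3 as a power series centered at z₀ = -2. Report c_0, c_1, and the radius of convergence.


Let w = z − z₀, so z = z₀ + w.
Then 9 − z = 9 − (z₀ + w) = (9 − z₀) − w = 11 − w.
f(z) = 1/(11 − w)^3 = (1/(11)^3) · (1 − w/(11))^{−3}.
By the binomial series (1−u)^{−3} = Σ_{n≥0} C(n+2, 2) u^n for |u|<1, with u = w/(11):
  c_n = C(n+2, 2) / (11)^(n+3).
  c_0 = 1/(11)^3 = 1/1331.
  c_1 = 3/(11)^4 = 3/14641.
The series is valid for |w/d| < 1, i.e. |z − z₀| < |d|.
Radius of convergence: R = |9 − z₀| = |11| = 11 (distance from z₀ to the singularity z = 9).

c_0 = 1/1331, c_1 = 3/14641; R = 11.


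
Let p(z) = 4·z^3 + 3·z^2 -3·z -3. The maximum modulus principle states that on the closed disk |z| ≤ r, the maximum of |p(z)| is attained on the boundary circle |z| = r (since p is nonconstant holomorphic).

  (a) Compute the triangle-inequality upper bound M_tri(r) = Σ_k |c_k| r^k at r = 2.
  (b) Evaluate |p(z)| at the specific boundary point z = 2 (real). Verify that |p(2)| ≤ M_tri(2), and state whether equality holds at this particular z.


Coefficients: c_0 = -3, c_1 = -3, c_2 = 3, c_3 = 4. Radius r = 2.
Part (a). Triangle bound: M_tri(r) = Σ_k |c_k| r^k
  = |-3|·2^0 + |-3|·2^1 + |3|·2^2 + |4|·2^3
  = 3 + 6 + 12 + 32 = 53.
This bounds M(r) := max_{|z|=r} |p(z)| from above; equality holds iff all terms c_k z^k can be made to align in phase at a single z on |z|=r.
Part (b). At z = 2 (real, on the circle |z| = r):
  p(2) = (-3)·2^0 + (-3)·2^1 + (3)·2^2 + (4)·2^3 = 35.
  |p(2)| = 35.
Check: |p(2)| = 35 ≤ 53 = M_tri(2). ✓ Equality does not hold at z = 2 (the coefficients have mixed signs, so the terms do not all align in phase there).

M_tri(2) = 53; |p(2)| = 35; equality at z=2: no.


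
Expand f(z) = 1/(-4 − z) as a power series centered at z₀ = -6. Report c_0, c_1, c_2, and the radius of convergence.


Let w = z − z₀, so z = z₀ + w.
Then -4 − z = -4 − (z₀ + w) = (-4 − z₀) − w = 2 − w.
f(z) = 1/(2 − w) = (1/(2)) · 1/(1 − w/(2)) = Σ_{n≥0} w^n / (2)^(n+1).
So c_n = 1/(2)^(n+1):
  c_0 = 1/(2)^1 = 1/2.
  c_1 = 1/(2)^2 = 1/4.
  c_2 = 1/(2)^3 = 1/8.
The series is valid for |w/d| < 1, i.e. |z − z₀| < |d|.
Radius of convergence: R = |-4 − z₀| = |2| = 2 (distance from z₀ to the singularity z = -4).

c_0 = 1/2, c_1 = 1/4, c_2 = 1/8; R = 2.
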